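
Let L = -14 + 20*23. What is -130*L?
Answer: -57980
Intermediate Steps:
L = 446 (L = -14 + 460 = 446)
-130*L = -130*446 = -57980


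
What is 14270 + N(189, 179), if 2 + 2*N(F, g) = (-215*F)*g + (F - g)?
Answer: -7245117/2 ≈ -3.6226e+6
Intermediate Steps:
N(F, g) = -1 + F/2 - g/2 - 215*F*g/2 (N(F, g) = -1 + ((-215*F)*g + (F - g))/2 = -1 + (-215*F*g + (F - g))/2 = -1 + (F - g - 215*F*g)/2 = -1 + (F/2 - g/2 - 215*F*g/2) = -1 + F/2 - g/2 - 215*F*g/2)
14270 + N(189, 179) = 14270 + (-1 + (½)*189 - ½*179 - 215/2*189*179) = 14270 + (-1 + 189/2 - 179/2 - 7273665/2) = 14270 - 7273657/2 = -7245117/2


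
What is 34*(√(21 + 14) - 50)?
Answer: -1700 + 34*√35 ≈ -1498.9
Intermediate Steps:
34*(√(21 + 14) - 50) = 34*(√35 - 50) = 34*(-50 + √35) = -1700 + 34*√35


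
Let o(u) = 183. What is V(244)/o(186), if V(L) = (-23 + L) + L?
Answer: 155/61 ≈ 2.5410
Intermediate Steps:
V(L) = -23 + 2*L
V(244)/o(186) = (-23 + 2*244)/183 = (-23 + 488)*(1/183) = 465*(1/183) = 155/61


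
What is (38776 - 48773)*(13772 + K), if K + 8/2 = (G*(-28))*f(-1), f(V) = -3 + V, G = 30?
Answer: -171228616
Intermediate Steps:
K = 3356 (K = -4 + (30*(-28))*(-3 - 1) = -4 - 840*(-4) = -4 + 3360 = 3356)
(38776 - 48773)*(13772 + K) = (38776 - 48773)*(13772 + 3356) = -9997*17128 = -171228616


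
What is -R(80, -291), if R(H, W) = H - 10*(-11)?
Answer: -190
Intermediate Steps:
R(H, W) = 110 + H (R(H, W) = H + 110 = 110 + H)
-R(80, -291) = -(110 + 80) = -1*190 = -190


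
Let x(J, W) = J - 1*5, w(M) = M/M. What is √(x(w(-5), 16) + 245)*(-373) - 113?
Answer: -113 - 373*√241 ≈ -5903.5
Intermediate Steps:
w(M) = 1
x(J, W) = -5 + J (x(J, W) = J - 5 = -5 + J)
√(x(w(-5), 16) + 245)*(-373) - 113 = √((-5 + 1) + 245)*(-373) - 113 = √(-4 + 245)*(-373) - 113 = √241*(-373) - 113 = -373*√241 - 113 = -113 - 373*√241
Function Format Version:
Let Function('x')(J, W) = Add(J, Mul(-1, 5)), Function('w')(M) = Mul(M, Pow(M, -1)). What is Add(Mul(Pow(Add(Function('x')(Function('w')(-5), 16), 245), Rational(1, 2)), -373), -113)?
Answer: Add(-113, Mul(-373, Pow(241, Rational(1, 2)))) ≈ -5903.5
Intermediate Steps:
Function('w')(M) = 1
Function('x')(J, W) = Add(-5, J) (Function('x')(J, W) = Add(J, -5) = Add(-5, J))
Add(Mul(Pow(Add(Function('x')(Function('w')(-5), 16), 245), Rational(1, 2)), -373), -113) = Add(Mul(Pow(Add(Add(-5, 1), 245), Rational(1, 2)), -373), -113) = Add(Mul(Pow(Add(-4, 245), Rational(1, 2)), -373), -113) = Add(Mul(Pow(241, Rational(1, 2)), -373), -113) = Add(Mul(-373, Pow(241, Rational(1, 2))), -113) = Add(-113, Mul(-373, Pow(241, Rational(1, 2))))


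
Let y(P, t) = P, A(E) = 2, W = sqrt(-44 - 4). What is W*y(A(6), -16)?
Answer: 8*I*sqrt(3) ≈ 13.856*I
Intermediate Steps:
W = 4*I*sqrt(3) (W = sqrt(-48) = 4*I*sqrt(3) ≈ 6.9282*I)
W*y(A(6), -16) = (4*I*sqrt(3))*2 = 8*I*sqrt(3)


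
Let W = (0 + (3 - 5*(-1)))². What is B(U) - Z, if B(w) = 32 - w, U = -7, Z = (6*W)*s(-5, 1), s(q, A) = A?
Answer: -345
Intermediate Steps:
W = 64 (W = (0 + (3 + 5))² = (0 + 8)² = 8² = 64)
Z = 384 (Z = (6*64)*1 = 384*1 = 384)
B(U) - Z = (32 - 1*(-7)) - 1*384 = (32 + 7) - 384 = 39 - 384 = -345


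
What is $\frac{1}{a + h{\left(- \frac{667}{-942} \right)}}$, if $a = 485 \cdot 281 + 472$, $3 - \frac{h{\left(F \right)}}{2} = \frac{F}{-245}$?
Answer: $\frac{115395}{15781767052} \approx 7.3119 \cdot 10^{-6}$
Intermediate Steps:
$h{\left(F \right)} = 6 + \frac{2 F}{245}$ ($h{\left(F \right)} = 6 - 2 \frac{F}{-245} = 6 - 2 F \left(- \frac{1}{245}\right) = 6 - 2 \left(- \frac{F}{245}\right) = 6 + \frac{2 F}{245}$)
$a = 136757$ ($a = 136285 + 472 = 136757$)
$\frac{1}{a + h{\left(- \frac{667}{-942} \right)}} = \frac{1}{136757 + \left(6 + \frac{2 \left(- \frac{667}{-942}\right)}{245}\right)} = \frac{1}{136757 + \left(6 + \frac{2 \left(\left(-667\right) \left(- \frac{1}{942}\right)\right)}{245}\right)} = \frac{1}{136757 + \left(6 + \frac{2}{245} \cdot \frac{667}{942}\right)} = \frac{1}{136757 + \left(6 + \frac{667}{115395}\right)} = \frac{1}{136757 + \frac{693037}{115395}} = \frac{1}{\frac{15781767052}{115395}} = \frac{115395}{15781767052}$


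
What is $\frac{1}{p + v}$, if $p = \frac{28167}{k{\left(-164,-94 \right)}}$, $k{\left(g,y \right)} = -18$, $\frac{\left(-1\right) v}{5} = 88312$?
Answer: $- \frac{6}{2658749} \approx -2.2567 \cdot 10^{-6}$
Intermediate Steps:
$v = -441560$ ($v = \left(-5\right) 88312 = -441560$)
$p = - \frac{9389}{6}$ ($p = \frac{28167}{-18} = 28167 \left(- \frac{1}{18}\right) = - \frac{9389}{6} \approx -1564.8$)
$\frac{1}{p + v} = \frac{1}{- \frac{9389}{6} - 441560} = \frac{1}{- \frac{2658749}{6}} = - \frac{6}{2658749}$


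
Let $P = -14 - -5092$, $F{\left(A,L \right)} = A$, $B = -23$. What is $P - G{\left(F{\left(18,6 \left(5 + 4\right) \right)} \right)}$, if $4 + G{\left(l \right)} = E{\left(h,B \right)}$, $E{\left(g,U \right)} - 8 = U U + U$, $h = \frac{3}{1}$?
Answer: $4568$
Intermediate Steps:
$h = 3$ ($h = 3 \cdot 1 = 3$)
$P = 5078$ ($P = -14 + 5092 = 5078$)
$E{\left(g,U \right)} = 8 + U + U^{2}$ ($E{\left(g,U \right)} = 8 + \left(U U + U\right) = 8 + \left(U^{2} + U\right) = 8 + \left(U + U^{2}\right) = 8 + U + U^{2}$)
$G{\left(l \right)} = 510$ ($G{\left(l \right)} = -4 + \left(8 - 23 + \left(-23\right)^{2}\right) = -4 + \left(8 - 23 + 529\right) = -4 + 514 = 510$)
$P - G{\left(F{\left(18,6 \left(5 + 4\right) \right)} \right)} = 5078 - 510 = 4568$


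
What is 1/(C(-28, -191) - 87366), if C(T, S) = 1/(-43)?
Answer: -43/3756739 ≈ -1.1446e-5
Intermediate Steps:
C(T, S) = -1/43
1/(C(-28, -191) - 87366) = 1/(-1/43 - 87366) = 1/(-3756739/43) = -43/3756739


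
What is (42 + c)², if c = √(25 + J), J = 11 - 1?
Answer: (42 + √35)² ≈ 2295.9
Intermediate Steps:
J = 10
c = √35 (c = √(25 + 10) = √35 ≈ 5.9161)
(42 + c)² = (42 + √35)²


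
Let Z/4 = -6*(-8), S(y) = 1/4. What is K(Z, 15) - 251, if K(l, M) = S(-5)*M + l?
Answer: -221/4 ≈ -55.250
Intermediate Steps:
S(y) = ¼
Z = 192 (Z = 4*(-6*(-8)) = 4*48 = 192)
K(l, M) = l + M/4 (K(l, M) = M/4 + l = l + M/4)
K(Z, 15) - 251 = (192 + (¼)*15) - 251 = (192 + 15/4) - 251 = 783/4 - 251 = -221/4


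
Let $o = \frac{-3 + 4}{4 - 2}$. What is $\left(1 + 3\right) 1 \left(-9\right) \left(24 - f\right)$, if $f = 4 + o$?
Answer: $-702$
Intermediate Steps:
$o = \frac{1}{2}$ ($o = 1 \cdot \frac{1}{2} = \frac{1}{2} \approx 0.5$)
$f = \frac{9}{2}$ ($f = 4 + \frac{1}{2} = \frac{9}{2} \approx 4.5$)
$\left(1 + 3\right) 1 \left(-9\right) \left(24 - f\right) = \left(1 + 3\right) 1 \left(-9\right) \left(24 - \frac{9}{2}\right) = 4 \cdot 1 \left(-9\right) \left(24 - \frac{9}{2}\right) = 4 \left(-9\right) \frac{39}{2} = \left(-36\right) \frac{39}{2} = -702$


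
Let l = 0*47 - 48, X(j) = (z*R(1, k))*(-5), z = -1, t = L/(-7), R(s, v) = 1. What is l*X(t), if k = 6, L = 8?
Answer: -240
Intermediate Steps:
t = -8/7 (t = 8/(-7) = 8*(-1/7) = -8/7 ≈ -1.1429)
X(j) = 5 (X(j) = -1*1*(-5) = -1*(-5) = 5)
l = -48 (l = 0 - 48 = -48)
l*X(t) = -48*5 = -240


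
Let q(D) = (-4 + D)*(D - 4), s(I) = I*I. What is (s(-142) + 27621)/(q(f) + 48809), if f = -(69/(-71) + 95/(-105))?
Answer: 21245985117/21703276817 ≈ 0.97893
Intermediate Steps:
f = 2798/1491 (f = -(69*(-1/71) + 95*(-1/105)) = -(-69/71 - 19/21) = -1*(-2798/1491) = 2798/1491 ≈ 1.8766)
s(I) = I**2
q(D) = (-4 + D)**2 (q(D) = (-4 + D)*(-4 + D) = (-4 + D)**2)
(s(-142) + 27621)/(q(f) + 48809) = ((-142)**2 + 27621)/((-4 + 2798/1491)**2 + 48809) = (20164 + 27621)/((-3166/1491)**2 + 48809) = 47785/(10023556/2223081 + 48809) = 47785/(108516384085/2223081) = 47785*(2223081/108516384085) = 21245985117/21703276817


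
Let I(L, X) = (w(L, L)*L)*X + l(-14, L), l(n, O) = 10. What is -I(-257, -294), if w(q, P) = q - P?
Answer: -10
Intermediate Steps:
I(L, X) = 10 (I(L, X) = ((L - L)*L)*X + 10 = (0*L)*X + 10 = 0*X + 10 = 0 + 10 = 10)
-I(-257, -294) = -1*10 = -10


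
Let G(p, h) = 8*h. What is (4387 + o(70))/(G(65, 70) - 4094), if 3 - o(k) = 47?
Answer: -4343/3534 ≈ -1.2289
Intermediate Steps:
o(k) = -44 (o(k) = 3 - 1*47 = 3 - 47 = -44)
(4387 + o(70))/(G(65, 70) - 4094) = (4387 - 44)/(8*70 - 4094) = 4343/(560 - 4094) = 4343/(-3534) = 4343*(-1/3534) = -4343/3534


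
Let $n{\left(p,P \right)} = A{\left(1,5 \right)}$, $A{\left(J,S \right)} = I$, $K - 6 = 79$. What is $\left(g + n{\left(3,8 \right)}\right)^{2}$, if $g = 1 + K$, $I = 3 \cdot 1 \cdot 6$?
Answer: $10816$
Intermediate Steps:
$K = 85$ ($K = 6 + 79 = 85$)
$I = 18$ ($I = 3 \cdot 6 = 18$)
$A{\left(J,S \right)} = 18$
$n{\left(p,P \right)} = 18$
$g = 86$ ($g = 1 + 85 = 86$)
$\left(g + n{\left(3,8 \right)}\right)^{2} = \left(86 + 18\right)^{2} = 104^{2} = 10816$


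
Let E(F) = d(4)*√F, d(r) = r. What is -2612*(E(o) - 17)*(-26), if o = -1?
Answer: -1154504 + 271648*I ≈ -1.1545e+6 + 2.7165e+5*I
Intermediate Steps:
E(F) = 4*√F
-2612*(E(o) - 17)*(-26) = -2612*(4*√(-1) - 17)*(-26) = -2612*(4*I - 17)*(-26) = -2612*(-17 + 4*I)*(-26) = -2612*(442 - 104*I) = -1154504 + 271648*I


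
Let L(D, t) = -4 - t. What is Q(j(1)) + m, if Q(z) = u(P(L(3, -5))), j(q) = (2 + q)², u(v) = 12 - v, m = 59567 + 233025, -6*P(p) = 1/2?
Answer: 3511249/12 ≈ 2.9260e+5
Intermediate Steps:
P(p) = -1/12 (P(p) = -⅙/2 = -⅙*½ = -1/12)
m = 292592
Q(z) = 145/12 (Q(z) = 12 - 1*(-1/12) = 12 + 1/12 = 145/12)
Q(j(1)) + m = 145/12 + 292592 = 3511249/12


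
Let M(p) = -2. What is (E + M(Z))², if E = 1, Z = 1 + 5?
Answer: 1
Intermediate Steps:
Z = 6
(E + M(Z))² = (1 - 2)² = (-1)² = 1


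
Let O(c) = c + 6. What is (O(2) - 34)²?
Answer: 676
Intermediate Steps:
O(c) = 6 + c
(O(2) - 34)² = ((6 + 2) - 34)² = (8 - 34)² = (-26)² = 676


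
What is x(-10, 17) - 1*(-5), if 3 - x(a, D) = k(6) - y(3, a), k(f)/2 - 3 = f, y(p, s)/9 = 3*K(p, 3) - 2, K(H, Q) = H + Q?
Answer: 134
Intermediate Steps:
y(p, s) = 63 + 27*p (y(p, s) = 9*(3*(p + 3) - 2) = 9*(3*(3 + p) - 2) = 9*((9 + 3*p) - 2) = 9*(7 + 3*p) = 63 + 27*p)
k(f) = 6 + 2*f
x(a, D) = 129 (x(a, D) = 3 - ((6 + 2*6) - (63 + 27*3)) = 3 - ((6 + 12) - (63 + 81)) = 3 - (18 - 1*144) = 3 - (18 - 144) = 3 - 1*(-126) = 3 + 126 = 129)
x(-10, 17) - 1*(-5) = 129 - 1*(-5) = 129 + 5 = 134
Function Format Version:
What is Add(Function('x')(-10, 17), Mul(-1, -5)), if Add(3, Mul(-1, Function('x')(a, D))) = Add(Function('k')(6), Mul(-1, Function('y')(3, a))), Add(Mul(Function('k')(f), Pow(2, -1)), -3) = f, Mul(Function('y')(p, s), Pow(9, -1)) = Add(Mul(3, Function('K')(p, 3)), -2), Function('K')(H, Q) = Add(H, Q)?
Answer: 134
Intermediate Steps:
Function('y')(p, s) = Add(63, Mul(27, p)) (Function('y')(p, s) = Mul(9, Add(Mul(3, Add(p, 3)), -2)) = Mul(9, Add(Mul(3, Add(3, p)), -2)) = Mul(9, Add(Add(9, Mul(3, p)), -2)) = Mul(9, Add(7, Mul(3, p))) = Add(63, Mul(27, p)))
Function('k')(f) = Add(6, Mul(2, f))
Function('x')(a, D) = 129 (Function('x')(a, D) = Add(3, Mul(-1, Add(Add(6, Mul(2, 6)), Mul(-1, Add(63, Mul(27, 3)))))) = Add(3, Mul(-1, Add(Add(6, 12), Mul(-1, Add(63, 81))))) = Add(3, Mul(-1, Add(18, Mul(-1, 144)))) = Add(3, Mul(-1, Add(18, -144))) = Add(3, Mul(-1, -126)) = Add(3, 126) = 129)
Add(Function('x')(-10, 17), Mul(-1, -5)) = Add(129, Mul(-1, -5)) = Add(129, 5) = 134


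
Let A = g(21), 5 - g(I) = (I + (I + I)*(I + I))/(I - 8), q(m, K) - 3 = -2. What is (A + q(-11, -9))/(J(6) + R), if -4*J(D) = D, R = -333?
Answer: 1138/2899 ≈ 0.39255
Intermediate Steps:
J(D) = -D/4
q(m, K) = 1 (q(m, K) = 3 - 2 = 1)
g(I) = 5 - (I + 4*I**2)/(-8 + I) (g(I) = 5 - (I + (I + I)*(I + I))/(I - 8) = 5 - (I + (2*I)*(2*I))/(-8 + I) = 5 - (I + 4*I**2)/(-8 + I))
A = -1720/13 (A = 4*(-10 + 21 - 1*21**2)/(-8 + 21) = 4*(-10 + 21 - 1*441)/13 = 4*(1/13)*(-10 + 21 - 441) = 4*(1/13)*(-430) = -1720/13 ≈ -132.31)
(A + q(-11, -9))/(J(6) + R) = (-1720/13 + 1)/(-1/4*6 - 333) = -1707/(13*(-3/2 - 333)) = -1707/(13*(-669/2)) = -1707/13*(-2/669) = 1138/2899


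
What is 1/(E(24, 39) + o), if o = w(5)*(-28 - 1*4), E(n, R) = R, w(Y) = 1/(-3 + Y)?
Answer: 1/23 ≈ 0.043478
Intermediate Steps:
o = -16 (o = (-28 - 1*4)/(-3 + 5) = (-28 - 4)/2 = (1/2)*(-32) = -16)
1/(E(24, 39) + o) = 1/(39 - 16) = 1/23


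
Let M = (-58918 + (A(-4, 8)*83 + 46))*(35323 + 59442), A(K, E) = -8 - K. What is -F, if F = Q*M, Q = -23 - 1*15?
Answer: -213197748280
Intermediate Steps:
M = -5610467060 (M = (-58918 + ((-8 - 1*(-4))*83 + 46))*(35323 + 59442) = (-58918 + ((-8 + 4)*83 + 46))*94765 = (-58918 + (-4*83 + 46))*94765 = (-58918 + (-332 + 46))*94765 = (-58918 - 286)*94765 = -59204*94765 = -5610467060)
Q = -38 (Q = -23 - 15 = -38)
F = 213197748280 (F = -38*(-5610467060) = 213197748280)
-F = -1*213197748280 = -213197748280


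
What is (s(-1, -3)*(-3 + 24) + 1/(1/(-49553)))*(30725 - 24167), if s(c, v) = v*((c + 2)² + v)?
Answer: -324142266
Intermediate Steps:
s(c, v) = v*(v + (2 + c)²) (s(c, v) = v*((2 + c)² + v) = v*(v + (2 + c)²))
(s(-1, -3)*(-3 + 24) + 1/(1/(-49553)))*(30725 - 24167) = ((-3*(-3 + (2 - 1)²))*(-3 + 24) + 1/(1/(-49553)))*(30725 - 24167) = (-3*(-3 + 1²)*21 + 1/(-1/49553))*6558 = (-3*(-3 + 1)*21 - 49553)*6558 = (-3*(-2)*21 - 49553)*6558 = (6*21 - 49553)*6558 = (126 - 49553)*6558 = -49427*6558 = -324142266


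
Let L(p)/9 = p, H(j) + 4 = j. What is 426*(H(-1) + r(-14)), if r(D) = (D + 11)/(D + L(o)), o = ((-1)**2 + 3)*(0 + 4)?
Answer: -139089/65 ≈ -2139.8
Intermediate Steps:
o = 16 (o = (1 + 3)*4 = 4*4 = 16)
H(j) = -4 + j
L(p) = 9*p
r(D) = (11 + D)/(144 + D) (r(D) = (D + 11)/(D + 9*16) = (11 + D)/(D + 144) = (11 + D)/(144 + D))
426*(H(-1) + r(-14)) = 426*((-4 - 1) + (11 - 14)/(144 - 14)) = 426*(-5 - 3/130) = 426*(-653/130) = -139089/65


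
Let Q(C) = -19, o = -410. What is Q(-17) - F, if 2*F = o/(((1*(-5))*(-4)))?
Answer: -35/4 ≈ -8.7500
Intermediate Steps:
F = -41/4 (F = (-410/((1*(-5))*(-4)))/2 = (-410/((-5*(-4))))/2 = (-410/20)/2 = (-410*1/20)/2 = (1/2)*(-41/2) = -41/4 ≈ -10.250)
Q(-17) - F = -19 - 1*(-41/4) = -19 + 41/4 = -35/4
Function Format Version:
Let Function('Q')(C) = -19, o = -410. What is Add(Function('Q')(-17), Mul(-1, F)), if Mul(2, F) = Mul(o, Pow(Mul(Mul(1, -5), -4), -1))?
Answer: Rational(-35, 4) ≈ -8.7500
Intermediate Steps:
F = Rational(-41, 4) (F = Mul(Rational(1, 2), Mul(-410, Pow(Mul(Mul(1, -5), -4), -1))) = Mul(Rational(1, 2), Mul(-410, Pow(Mul(-5, -4), -1))) = Mul(Rational(1, 2), Mul(-410, Pow(20, -1))) = Mul(Rational(1, 2), Mul(-410, Rational(1, 20))) = Mul(Rational(1, 2), Rational(-41, 2)) = Rational(-41, 4) ≈ -10.250)
Add(Function('Q')(-17), Mul(-1, F)) = Add(-19, Mul(-1, Rational(-41, 4))) = Add(-19, Rational(41, 4)) = Rational(-35, 4)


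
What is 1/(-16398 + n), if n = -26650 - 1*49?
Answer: -1/43097 ≈ -2.3203e-5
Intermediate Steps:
n = -26699 (n = -26650 - 49 = -26699)
1/(-16398 + n) = 1/(-16398 - 26699) = 1/(-43097) = -1/43097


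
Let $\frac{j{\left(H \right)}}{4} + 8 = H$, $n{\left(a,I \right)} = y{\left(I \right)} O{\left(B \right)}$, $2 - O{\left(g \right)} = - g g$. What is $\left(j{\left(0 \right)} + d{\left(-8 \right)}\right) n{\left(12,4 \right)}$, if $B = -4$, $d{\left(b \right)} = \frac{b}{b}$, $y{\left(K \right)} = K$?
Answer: $-2232$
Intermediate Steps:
$d{\left(b \right)} = 1$
$O{\left(g \right)} = 2 + g^{2}$ ($O{\left(g \right)} = 2 - - g g = 2 - - g^{2} = 2 + g^{2}$)
$n{\left(a,I \right)} = 18 I$ ($n{\left(a,I \right)} = I \left(2 + \left(-4\right)^{2}\right) = I \left(2 + 16\right) = I 18 = 18 I$)
$j{\left(H \right)} = -32 + 4 H$
$\left(j{\left(0 \right)} + d{\left(-8 \right)}\right) n{\left(12,4 \right)} = \left(\left(-32 + 4 \cdot 0\right) + 1\right) 18 \cdot 4 = \left(\left(-32 + 0\right) + 1\right) 72 = \left(-32 + 1\right) 72 = \left(-31\right) 72 = -2232$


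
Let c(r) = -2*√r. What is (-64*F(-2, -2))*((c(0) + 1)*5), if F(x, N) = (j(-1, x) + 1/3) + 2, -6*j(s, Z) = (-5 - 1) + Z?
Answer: -3520/3 ≈ -1173.3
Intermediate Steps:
j(s, Z) = 1 - Z/6 (j(s, Z) = -((-5 - 1) + Z)/6 = -(-6 + Z)/6 = 1 - Z/6)
F(x, N) = 10/3 - x/6 (F(x, N) = ((1 - x/6) + 1/3) + 2 = ((1 - x/6) + ⅓) + 2 = (4/3 - x/6) + 2 = 10/3 - x/6)
(-64*F(-2, -2))*((c(0) + 1)*5) = (-64*(10/3 - ⅙*(-2)))*((-2*√0 + 1)*5) = (-64*(10/3 + ⅓))*((-2*0 + 1)*5) = (-64*11/3)*((0 + 1)*5) = -704*5/3 = -704/3*5 = -3520/3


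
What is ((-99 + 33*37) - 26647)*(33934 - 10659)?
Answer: -594094375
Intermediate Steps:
((-99 + 33*37) - 26647)*(33934 - 10659) = ((-99 + 1221) - 26647)*23275 = (1122 - 26647)*23275 = -25525*23275 = -594094375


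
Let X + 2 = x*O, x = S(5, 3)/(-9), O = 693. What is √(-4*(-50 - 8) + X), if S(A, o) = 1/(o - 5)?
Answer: √1074/2 ≈ 16.386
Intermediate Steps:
S(A, o) = 1/(-5 + o)
x = 1/18 (x = 1/((-5 + 3)*(-9)) = -⅑/(-2) = -½*(-⅑) = 1/18 ≈ 0.055556)
X = 73/2 (X = -2 + (1/18)*693 = -2 + 77/2 = 73/2 ≈ 36.500)
√(-4*(-50 - 8) + X) = √(-4*(-50 - 8) + 73/2) = √(-4*(-58) + 73/2) = √(232 + 73/2) = √(537/2) = √1074/2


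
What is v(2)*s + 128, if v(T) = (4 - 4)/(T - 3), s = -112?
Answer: 128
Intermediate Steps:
v(T) = 0 (v(T) = 0/(-3 + T) = 0)
v(2)*s + 128 = 0*(-112) + 128 = 0 + 128 = 128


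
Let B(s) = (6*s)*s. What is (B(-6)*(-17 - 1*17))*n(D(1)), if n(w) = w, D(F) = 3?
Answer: -22032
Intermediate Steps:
B(s) = 6*s**2
(B(-6)*(-17 - 1*17))*n(D(1)) = ((6*(-6)**2)*(-17 - 1*17))*3 = ((6*36)*(-17 - 17))*3 = (216*(-34))*3 = -7344*3 = -22032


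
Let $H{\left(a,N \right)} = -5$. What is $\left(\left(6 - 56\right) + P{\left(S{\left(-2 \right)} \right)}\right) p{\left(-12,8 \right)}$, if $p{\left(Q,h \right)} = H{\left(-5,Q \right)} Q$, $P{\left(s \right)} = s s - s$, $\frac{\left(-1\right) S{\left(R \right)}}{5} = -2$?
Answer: $2400$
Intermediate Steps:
$S{\left(R \right)} = 10$ ($S{\left(R \right)} = \left(-5\right) \left(-2\right) = 10$)
$P{\left(s \right)} = s^{2} - s$
$p{\left(Q,h \right)} = - 5 Q$
$\left(\left(6 - 56\right) + P{\left(S{\left(-2 \right)} \right)}\right) p{\left(-12,8 \right)} = \left(\left(6 - 56\right) + 10 \left(-1 + 10\right)\right) \left(\left(-5\right) \left(-12\right)\right) = \left(\left(6 - 56\right) + 10 \cdot 9\right) 60 = \left(-50 + 90\right) 60 = 40 \cdot 60 = 2400$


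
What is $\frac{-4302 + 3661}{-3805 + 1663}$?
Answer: $\frac{641}{2142} \approx 0.29925$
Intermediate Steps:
$\frac{-4302 + 3661}{-3805 + 1663} = - \frac{641}{-2142} = \left(-641\right) \left(- \frac{1}{2142}\right) = \frac{641}{2142}$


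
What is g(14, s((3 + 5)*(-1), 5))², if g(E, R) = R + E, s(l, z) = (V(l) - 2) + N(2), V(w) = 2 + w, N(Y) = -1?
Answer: 25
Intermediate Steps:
s(l, z) = -1 + l (s(l, z) = ((2 + l) - 2) - 1 = l - 1 = -1 + l)
g(E, R) = E + R
g(14, s((3 + 5)*(-1), 5))² = (14 + (-1 + (3 + 5)*(-1)))² = (14 + (-1 + 8*(-1)))² = (14 + (-1 - 8))² = (14 - 9)² = 5² = 25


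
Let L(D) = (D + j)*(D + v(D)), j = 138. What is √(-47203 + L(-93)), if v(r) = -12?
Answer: 2*I*√12982 ≈ 227.88*I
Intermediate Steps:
L(D) = (-12 + D)*(138 + D) (L(D) = (D + 138)*(D - 12) = (138 + D)*(-12 + D) = (-12 + D)*(138 + D))
√(-47203 + L(-93)) = √(-47203 + (-1656 + (-93)² + 126*(-93))) = √(-47203 + (-1656 + 8649 - 11718)) = √(-47203 - 4725) = √(-51928) = 2*I*√12982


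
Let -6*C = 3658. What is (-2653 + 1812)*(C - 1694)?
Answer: 5812151/3 ≈ 1.9374e+6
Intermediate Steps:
C = -1829/3 (C = -⅙*3658 = -1829/3 ≈ -609.67)
(-2653 + 1812)*(C - 1694) = (-2653 + 1812)*(-1829/3 - 1694) = -841*(-6911/3) = 5812151/3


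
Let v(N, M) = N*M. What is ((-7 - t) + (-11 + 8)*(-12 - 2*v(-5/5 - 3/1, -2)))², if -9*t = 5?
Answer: 487204/81 ≈ 6014.9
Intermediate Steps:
t = -5/9 (t = -⅑*5 = -5/9 ≈ -0.55556)
v(N, M) = M*N
((-7 - t) + (-11 + 8)*(-12 - 2*v(-5/5 - 3/1, -2)))² = ((-7 - 1*(-5/9)) + (-11 + 8)*(-12 - (-4)*(-5/5 - 3/1)))² = ((-7 + 5/9) - 3*(-12 - (-4)*(-5*⅕ - 3*1)))² = (-58/9 - 3*(-12 - (-4)*(-1 - 3)))² = (-58/9 - 3*(-12 - (-4)*(-4)))² = (-58/9 - 3*(-12 - 2*8))² = (-58/9 - 3*(-12 - 16))² = (-58/9 - 3*(-28))² = (-58/9 + 84)² = (698/9)² = 487204/81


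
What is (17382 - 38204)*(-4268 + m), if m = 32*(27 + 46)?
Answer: 40228104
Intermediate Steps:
m = 2336 (m = 32*73 = 2336)
(17382 - 38204)*(-4268 + m) = (17382 - 38204)*(-4268 + 2336) = -20822*(-1932) = 40228104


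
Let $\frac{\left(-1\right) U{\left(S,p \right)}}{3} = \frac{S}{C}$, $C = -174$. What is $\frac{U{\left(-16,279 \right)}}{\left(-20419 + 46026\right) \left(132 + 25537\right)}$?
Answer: $- \frac{8}{19061876407} \approx -4.1969 \cdot 10^{-10}$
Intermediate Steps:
$U{\left(S,p \right)} = \frac{S}{58}$ ($U{\left(S,p \right)} = - 3 \frac{S}{-174} = - 3 S \left(- \frac{1}{174}\right) = - 3 \left(- \frac{S}{174}\right) = \frac{S}{58}$)
$\frac{U{\left(-16,279 \right)}}{\left(-20419 + 46026\right) \left(132 + 25537\right)} = \frac{\frac{1}{58} \left(-16\right)}{\left(-20419 + 46026\right) \left(132 + 25537\right)} = - \frac{8}{29 \cdot 25607 \cdot 25669} = - \frac{8}{29 \cdot 657306083} = \left(- \frac{8}{29}\right) \frac{1}{657306083} = - \frac{8}{19061876407}$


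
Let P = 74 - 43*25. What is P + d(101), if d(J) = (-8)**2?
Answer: -937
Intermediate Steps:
P = -1001 (P = 74 - 1075 = -1001)
d(J) = 64
P + d(101) = -1001 + 64 = -937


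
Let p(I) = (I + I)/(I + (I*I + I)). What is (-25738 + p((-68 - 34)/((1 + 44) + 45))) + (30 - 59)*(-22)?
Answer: -326270/13 ≈ -25098.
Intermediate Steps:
p(I) = 2*I/(I² + 2*I) (p(I) = (2*I)/(I + (I² + I)) = (2*I)/(I + (I + I²)) = (2*I)/(I² + 2*I) = 2*I/(I² + 2*I))
(-25738 + p((-68 - 34)/((1 + 44) + 45))) + (30 - 59)*(-22) = (-25738 + 2/(2 + (-68 - 34)/((1 + 44) + 45))) + (30 - 59)*(-22) = (-25738 + 2/(2 - 102/(45 + 45))) - 29*(-22) = (-25738 + 2/(2 - 102/90)) + 638 = (-25738 + 2/(2 - 102*1/90)) + 638 = (-25738 + 2/(2 - 17/15)) + 638 = (-25738 + 2/(13/15)) + 638 = (-25738 + 2*(15/13)) + 638 = (-25738 + 30/13) + 638 = -334564/13 + 638 = -326270/13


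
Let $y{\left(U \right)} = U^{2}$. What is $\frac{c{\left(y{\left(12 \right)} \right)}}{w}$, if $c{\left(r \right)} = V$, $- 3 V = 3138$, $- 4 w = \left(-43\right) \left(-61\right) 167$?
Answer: $\frac{4184}{438041} \approx 0.0095516$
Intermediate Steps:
$w = - \frac{438041}{4}$ ($w = - \frac{\left(-43\right) \left(-61\right) 167}{4} = - \frac{2623 \cdot 167}{4} = \left(- \frac{1}{4}\right) 438041 = - \frac{438041}{4} \approx -1.0951 \cdot 10^{5}$)
$V = -1046$ ($V = \left(- \frac{1}{3}\right) 3138 = -1046$)
$c{\left(r \right)} = -1046$
$\frac{c{\left(y{\left(12 \right)} \right)}}{w} = - \frac{1046}{- \frac{438041}{4}} = \left(-1046\right) \left(- \frac{4}{438041}\right) = \frac{4184}{438041}$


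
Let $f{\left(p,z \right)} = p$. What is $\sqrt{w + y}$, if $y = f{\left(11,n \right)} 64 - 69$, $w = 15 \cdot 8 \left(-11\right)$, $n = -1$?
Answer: $i \sqrt{685} \approx 26.173 i$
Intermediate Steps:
$w = -1320$ ($w = 120 \left(-11\right) = -1320$)
$y = 635$ ($y = 11 \cdot 64 - 69 = 704 - 69 = 635$)
$\sqrt{w + y} = \sqrt{-1320 + 635} = \sqrt{-685} = i \sqrt{685}$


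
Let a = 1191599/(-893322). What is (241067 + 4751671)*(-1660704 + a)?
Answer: -1234491591745849301/148887 ≈ -8.2915e+12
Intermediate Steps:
a = -1191599/893322 (a = 1191599*(-1/893322) = -1191599/893322 ≈ -1.3339)
(241067 + 4751671)*(-1660704 + a) = (241067 + 4751671)*(-1660704 - 1191599/893322) = 4992738*(-1483544610287/893322) = -1234491591745849301/148887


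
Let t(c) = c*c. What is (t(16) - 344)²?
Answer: 7744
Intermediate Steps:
t(c) = c²
(t(16) - 344)² = (16² - 344)² = (256 - 344)² = (-88)² = 7744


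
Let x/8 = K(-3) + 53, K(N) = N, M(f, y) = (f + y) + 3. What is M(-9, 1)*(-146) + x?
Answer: 1130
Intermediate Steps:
M(f, y) = 3 + f + y
x = 400 (x = 8*(-3 + 53) = 8*50 = 400)
M(-9, 1)*(-146) + x = (3 - 9 + 1)*(-146) + 400 = -5*(-146) + 400 = 730 + 400 = 1130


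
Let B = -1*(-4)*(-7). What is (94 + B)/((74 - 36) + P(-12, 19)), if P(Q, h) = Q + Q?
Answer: 33/7 ≈ 4.7143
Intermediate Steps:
B = -28 (B = 4*(-7) = -28)
P(Q, h) = 2*Q
(94 + B)/((74 - 36) + P(-12, 19)) = (94 - 28)/((74 - 36) + 2*(-12)) = 66/(38 - 24) = 66/14 = 66*(1/14) = 33/7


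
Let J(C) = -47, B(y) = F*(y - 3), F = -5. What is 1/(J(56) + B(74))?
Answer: -1/402 ≈ -0.0024876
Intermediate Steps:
B(y) = 15 - 5*y (B(y) = -5*(y - 3) = -5*(-3 + y) = 15 - 5*y)
1/(J(56) + B(74)) = 1/(-47 + (15 - 5*74)) = 1/(-47 + (15 - 370)) = 1/(-47 - 355) = 1/(-402) = -1/402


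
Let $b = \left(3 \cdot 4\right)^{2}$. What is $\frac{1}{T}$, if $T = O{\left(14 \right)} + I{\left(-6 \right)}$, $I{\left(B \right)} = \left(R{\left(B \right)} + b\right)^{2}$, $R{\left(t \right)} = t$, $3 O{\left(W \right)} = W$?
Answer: $\frac{3}{57146} \approx 5.2497 \cdot 10^{-5}$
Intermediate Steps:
$O{\left(W \right)} = \frac{W}{3}$
$b = 144$ ($b = 12^{2} = 144$)
$I{\left(B \right)} = \left(144 + B\right)^{2}$ ($I{\left(B \right)} = \left(B + 144\right)^{2} = \left(144 + B\right)^{2}$)
$T = \frac{57146}{3}$ ($T = \frac{1}{3} \cdot 14 + \left(144 - 6\right)^{2} = \frac{14}{3} + 138^{2} = \frac{14}{3} + 19044 = \frac{57146}{3} \approx 19049.0$)
$\frac{1}{T} = \frac{1}{\frac{57146}{3}} = \frac{3}{57146}$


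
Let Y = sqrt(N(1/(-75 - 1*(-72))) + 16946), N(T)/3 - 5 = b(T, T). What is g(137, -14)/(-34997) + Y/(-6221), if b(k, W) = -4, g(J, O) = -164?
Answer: 164/34997 - sqrt(16949)/6221 ≈ -0.016241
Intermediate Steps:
N(T) = 3 (N(T) = 15 + 3*(-4) = 15 - 12 = 3)
Y = sqrt(16949) (Y = sqrt(3 + 16946) = sqrt(16949) ≈ 130.19)
g(137, -14)/(-34997) + Y/(-6221) = -164/(-34997) + sqrt(16949)/(-6221) = -164*(-1/34997) + sqrt(16949)*(-1/6221) = 164/34997 - sqrt(16949)/6221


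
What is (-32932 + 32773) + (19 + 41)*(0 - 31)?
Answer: -2019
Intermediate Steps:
(-32932 + 32773) + (19 + 41)*(0 - 31) = -159 + 60*(-31) = -159 - 1860 = -2019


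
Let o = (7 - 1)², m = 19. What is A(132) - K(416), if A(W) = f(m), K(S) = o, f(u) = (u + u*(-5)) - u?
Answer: -131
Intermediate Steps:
f(u) = -5*u (f(u) = (u - 5*u) - u = -4*u - u = -5*u)
o = 36 (o = 6² = 36)
K(S) = 36
A(W) = -95 (A(W) = -5*19 = -95)
A(132) - K(416) = -95 - 1*36 = -95 - 36 = -131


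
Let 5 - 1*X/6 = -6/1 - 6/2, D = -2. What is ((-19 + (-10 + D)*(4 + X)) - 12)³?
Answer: -1284365503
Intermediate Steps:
X = 84 (X = 30 - 6*(-6/1 - 6/2) = 30 - 6*(-6*1 - 6*½) = 30 - 6*(-6 - 3) = 30 - 6*(-9) = 30 + 54 = 84)
((-19 + (-10 + D)*(4 + X)) - 12)³ = ((-19 + (-10 - 2)*(4 + 84)) - 12)³ = ((-19 - 12*88) - 12)³ = ((-19 - 1056) - 12)³ = (-1075 - 12)³ = (-1087)³ = -1284365503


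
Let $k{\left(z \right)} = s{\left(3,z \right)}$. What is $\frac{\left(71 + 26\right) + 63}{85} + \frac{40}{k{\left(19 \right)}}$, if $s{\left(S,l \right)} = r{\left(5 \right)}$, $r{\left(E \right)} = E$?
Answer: $\frac{168}{17} \approx 9.8824$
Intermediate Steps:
$s{\left(S,l \right)} = 5$
$k{\left(z \right)} = 5$
$\frac{\left(71 + 26\right) + 63}{85} + \frac{40}{k{\left(19 \right)}} = \frac{\left(71 + 26\right) + 63}{85} + \frac{40}{5} = \left(97 + 63\right) \frac{1}{85} + 40 \cdot \frac{1}{5} = 160 \cdot \frac{1}{85} + 8 = \frac{32}{17} + 8 = \frac{168}{17}$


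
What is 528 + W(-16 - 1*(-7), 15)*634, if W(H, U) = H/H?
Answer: 1162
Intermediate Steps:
W(H, U) = 1
528 + W(-16 - 1*(-7), 15)*634 = 528 + 1*634 = 528 + 634 = 1162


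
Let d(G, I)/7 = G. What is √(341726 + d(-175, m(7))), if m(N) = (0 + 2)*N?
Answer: 7*√6949 ≈ 583.52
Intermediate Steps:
m(N) = 2*N
d(G, I) = 7*G
√(341726 + d(-175, m(7))) = √(341726 + 7*(-175)) = √(341726 - 1225) = √340501 = 7*√6949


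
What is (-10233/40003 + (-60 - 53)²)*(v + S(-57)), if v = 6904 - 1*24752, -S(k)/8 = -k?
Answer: -9349464906496/40003 ≈ -2.3372e+8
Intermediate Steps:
S(k) = 8*k (S(k) = -(-8)*k = 8*k)
v = -17848 (v = 6904 - 24752 = -17848)
(-10233/40003 + (-60 - 53)²)*(v + S(-57)) = (-10233/40003 + (-60 - 53)²)*(-17848 + 8*(-57)) = (-10233*1/40003 + (-113)²)*(-17848 - 456) = (-10233/40003 + 12769)*(-18304) = (510788074/40003)*(-18304) = -9349464906496/40003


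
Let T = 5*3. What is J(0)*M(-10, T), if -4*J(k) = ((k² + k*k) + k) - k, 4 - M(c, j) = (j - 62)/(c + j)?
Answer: 0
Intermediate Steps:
T = 15
M(c, j) = 4 - (-62 + j)/(c + j) (M(c, j) = 4 - (j - 62)/(c + j) = 4 - (-62 + j)/(c + j))
J(k) = -k²/2 (J(k) = -(((k² + k*k) + k) - k)/4 = -(((k² + k²) + k) - k)/4 = -((2*k² + k) - k)/4 = -((k + 2*k²) - k)/4 = -k²/2)
J(0)*M(-10, T) = (-½*0²)*((62 + 3*15 + 4*(-10))/(-10 + 15)) = (-½*0)*((62 + 45 - 40)/5) = 0*((⅕)*67) = 0*(67/5) = 0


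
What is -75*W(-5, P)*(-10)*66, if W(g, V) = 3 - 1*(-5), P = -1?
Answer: 396000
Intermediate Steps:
W(g, V) = 8 (W(g, V) = 3 + 5 = 8)
-75*W(-5, P)*(-10)*66 = -600*(-10)*66 = -75*(-80)*66 = 6000*66 = 396000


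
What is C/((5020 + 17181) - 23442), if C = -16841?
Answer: 16841/1241 ≈ 13.571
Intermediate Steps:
C/((5020 + 17181) - 23442) = -16841/((5020 + 17181) - 23442) = -16841/(22201 - 23442) = -16841/(-1241) = -16841*(-1/1241) = 16841/1241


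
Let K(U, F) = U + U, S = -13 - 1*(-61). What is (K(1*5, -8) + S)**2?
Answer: 3364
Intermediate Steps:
S = 48 (S = -13 + 61 = 48)
K(U, F) = 2*U
(K(1*5, -8) + S)**2 = (2*(1*5) + 48)**2 = (2*5 + 48)**2 = (10 + 48)**2 = 58**2 = 3364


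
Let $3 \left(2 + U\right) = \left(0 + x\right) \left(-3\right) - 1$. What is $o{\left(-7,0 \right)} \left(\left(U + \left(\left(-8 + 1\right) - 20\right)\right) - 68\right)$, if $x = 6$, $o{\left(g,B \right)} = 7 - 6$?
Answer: $- \frac{310}{3} \approx -103.33$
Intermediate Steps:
$o{\left(g,B \right)} = 1$ ($o{\left(g,B \right)} = 7 - 6 = 1$)
$U = - \frac{25}{3}$ ($U = -2 + \frac{\left(0 + 6\right) \left(-3\right) - 1}{3} = -2 + \frac{6 \left(-3\right) - 1}{3} = -2 + \frac{-18 - 1}{3} = -2 + \frac{1}{3} \left(-19\right) = -2 - \frac{19}{3} = - \frac{25}{3} \approx -8.3333$)
$o{\left(-7,0 \right)} \left(\left(U + \left(\left(-8 + 1\right) - 20\right)\right) - 68\right) = 1 \left(\left(- \frac{25}{3} + \left(\left(-8 + 1\right) - 20\right)\right) - 68\right) = 1 \left(\left(- \frac{25}{3} - 27\right) - 68\right) = 1 \left(- \frac{106}{3} - 68\right) = 1 \left(- \frac{310}{3}\right) = - \frac{310}{3}$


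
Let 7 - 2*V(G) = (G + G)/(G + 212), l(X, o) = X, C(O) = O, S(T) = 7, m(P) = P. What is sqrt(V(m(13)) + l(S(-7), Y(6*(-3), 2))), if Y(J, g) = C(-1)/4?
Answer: sqrt(9398)/30 ≈ 3.2314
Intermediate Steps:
Y(J, g) = -1/4
V(G) = 7/2 - G/(212 + G) (V(G) = 7/2 - (G + G)/(2*(G + 212)) = 7/2 - 2*G/(2*(212 + G)) = 7/2 - G/(212 + G))
sqrt(V(m(13)) + l(S(-7), Y(6*(-3), 2))) = sqrt((1484 + 5*13)/(2*(212 + 13)) + 7) = sqrt((1/2)*(1484 + 65)/225 + 7) = sqrt((1/2)*(1/225)*1549 + 7) = sqrt(1549/450 + 7) = sqrt(4699/450) = sqrt(9398)/30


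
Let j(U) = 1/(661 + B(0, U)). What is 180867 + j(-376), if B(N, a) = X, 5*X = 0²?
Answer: 119553088/661 ≈ 1.8087e+5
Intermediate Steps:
X = 0 (X = (⅕)*0² = (⅕)*0 = 0)
B(N, a) = 0
j(U) = 1/661 (j(U) = 1/(661 + 0) = 1/661)
180867 + j(-376) = 180867 + 1/661 = 119553088/661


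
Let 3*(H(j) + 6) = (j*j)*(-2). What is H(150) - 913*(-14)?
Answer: -2224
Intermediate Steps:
H(j) = -6 - 2*j²/3 (H(j) = -6 + ((j*j)*(-2))/3 = -6 + (j²*(-2))/3 = -6 + (-2*j²)/3 = -6 - 2*j²/3)
H(150) - 913*(-14) = (-6 - ⅔*150²) - 913*(-14) = (-6 - ⅔*22500) + 12782 = (-6 - 15000) + 12782 = -15006 + 12782 = -2224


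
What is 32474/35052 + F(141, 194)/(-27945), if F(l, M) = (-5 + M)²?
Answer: -30829/87630 ≈ -0.35181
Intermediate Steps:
32474/35052 + F(141, 194)/(-27945) = 32474/35052 + (-5 + 194)²/(-27945) = 32474*(1/35052) + 189²*(-1/27945) = 16237/17526 + 35721*(-1/27945) = 16237/17526 - 147/115 = -30829/87630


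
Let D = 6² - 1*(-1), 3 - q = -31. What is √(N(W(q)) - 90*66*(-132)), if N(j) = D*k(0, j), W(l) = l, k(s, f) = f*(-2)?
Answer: 2*√195391 ≈ 884.06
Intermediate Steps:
k(s, f) = -2*f
q = 34 (q = 3 - 1*(-31) = 3 + 31 = 34)
D = 37 (D = 36 + 1 = 37)
N(j) = -74*j (N(j) = 37*(-2*j) = -74*j)
√(N(W(q)) - 90*66*(-132)) = √(-74*34 - 90*66*(-132)) = √(-2516 - 5940*(-132)) = √(-2516 + 784080) = √781564 = 2*√195391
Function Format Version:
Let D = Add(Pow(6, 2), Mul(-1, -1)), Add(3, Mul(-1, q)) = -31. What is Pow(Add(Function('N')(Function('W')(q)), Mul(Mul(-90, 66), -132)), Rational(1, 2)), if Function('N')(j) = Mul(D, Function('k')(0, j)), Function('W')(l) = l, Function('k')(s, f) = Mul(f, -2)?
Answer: Mul(2, Pow(195391, Rational(1, 2))) ≈ 884.06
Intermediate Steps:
Function('k')(s, f) = Mul(-2, f)
q = 34 (q = Add(3, Mul(-1, -31)) = Add(3, 31) = 34)
D = 37 (D = Add(36, 1) = 37)
Function('N')(j) = Mul(-74, j) (Function('N')(j) = Mul(37, Mul(-2, j)) = Mul(-74, j))
Pow(Add(Function('N')(Function('W')(q)), Mul(Mul(-90, 66), -132)), Rational(1, 2)) = Pow(Add(Mul(-74, 34), Mul(Mul(-90, 66), -132)), Rational(1, 2)) = Pow(Add(-2516, Mul(-5940, -132)), Rational(1, 2)) = Pow(Add(-2516, 784080), Rational(1, 2)) = Pow(781564, Rational(1, 2)) = Mul(2, Pow(195391, Rational(1, 2)))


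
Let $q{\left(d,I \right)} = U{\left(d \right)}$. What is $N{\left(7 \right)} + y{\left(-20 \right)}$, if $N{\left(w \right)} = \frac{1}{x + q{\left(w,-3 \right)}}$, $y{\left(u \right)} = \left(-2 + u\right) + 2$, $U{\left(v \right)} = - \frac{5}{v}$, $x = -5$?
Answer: $- \frac{807}{40} \approx -20.175$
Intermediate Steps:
$q{\left(d,I \right)} = - \frac{5}{d}$
$y{\left(u \right)} = u$
$N{\left(w \right)} = \frac{1}{-5 - \frac{5}{w}}$
$N{\left(7 \right)} + y{\left(-20 \right)} = \left(-1\right) 7 \frac{1}{5 + 5 \cdot 7} - 20 = \left(-1\right) 7 \frac{1}{5 + 35} - 20 = \left(-1\right) 7 \cdot \frac{1}{40} - 20 = - \frac{7}{40} - 20 = - \frac{807}{40}$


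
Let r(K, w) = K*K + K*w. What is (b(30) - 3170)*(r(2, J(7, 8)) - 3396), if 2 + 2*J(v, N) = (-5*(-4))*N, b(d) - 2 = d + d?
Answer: 10051272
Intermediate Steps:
b(d) = 2 + 2*d (b(d) = 2 + (d + d) = 2 + 2*d)
J(v, N) = -1 + 10*N (J(v, N) = -1 + ((-5*(-4))*N)/2 = -1 + (20*N)/2 = -1 + 10*N)
r(K, w) = K² + K*w
(b(30) - 3170)*(r(2, J(7, 8)) - 3396) = ((2 + 2*30) - 3170)*(2*(2 + (-1 + 10*8)) - 3396) = ((2 + 60) - 3170)*(2*(2 + (-1 + 80)) - 3396) = (62 - 3170)*(2*(2 + 79) - 3396) = -3108*(2*81 - 3396) = -3108*(162 - 3396) = -3108*(-3234) = 10051272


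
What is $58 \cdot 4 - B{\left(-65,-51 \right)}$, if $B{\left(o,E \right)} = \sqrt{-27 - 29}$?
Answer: $232 - 2 i \sqrt{14} \approx 232.0 - 7.4833 i$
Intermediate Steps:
$B{\left(o,E \right)} = 2 i \sqrt{14}$ ($B{\left(o,E \right)} = \sqrt{-56} = 2 i \sqrt{14}$)
$58 \cdot 4 - B{\left(-65,-51 \right)} = 58 \cdot 4 - 2 i \sqrt{14} = 232 - 2 i \sqrt{14}$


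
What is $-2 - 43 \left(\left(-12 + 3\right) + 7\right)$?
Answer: $84$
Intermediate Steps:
$-2 - 43 \left(\left(-12 + 3\right) + 7\right) = -2 - 43 \left(-9 + 7\right) = -2 - -86 = -2 + 86 = 84$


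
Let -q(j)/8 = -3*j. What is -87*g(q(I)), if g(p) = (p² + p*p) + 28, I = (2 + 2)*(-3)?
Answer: -14434692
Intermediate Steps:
I = -12 (I = 4*(-3) = -12)
q(j) = 24*j (q(j) = -(-24)*j = 24*j)
g(p) = 28 + 2*p² (g(p) = (p² + p²) + 28 = 2*p² + 28 = 28 + 2*p²)
-87*g(q(I)) = -87*(28 + 2*(24*(-12))²) = -87*(28 + 2*(-288)²) = -87*(28 + 2*82944) = -87*(28 + 165888) = -87*165916 = -14434692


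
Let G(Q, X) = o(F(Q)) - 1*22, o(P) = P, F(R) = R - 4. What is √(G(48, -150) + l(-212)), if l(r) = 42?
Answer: 8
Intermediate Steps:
F(R) = -4 + R
G(Q, X) = -26 + Q (G(Q, X) = (-4 + Q) - 1*22 = (-4 + Q) - 22 = -26 + Q)
√(G(48, -150) + l(-212)) = √((-26 + 48) + 42) = √(22 + 42) = √64 = 8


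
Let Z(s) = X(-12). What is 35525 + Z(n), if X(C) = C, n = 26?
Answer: 35513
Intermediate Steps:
Z(s) = -12
35525 + Z(n) = 35525 - 12 = 35513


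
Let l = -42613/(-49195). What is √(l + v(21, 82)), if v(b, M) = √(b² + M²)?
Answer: √(2096346535 + 2420148025*√7165)/49195 ≈ 9.2473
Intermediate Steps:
l = 42613/49195 (l = -42613*(-1/49195) = 42613/49195 ≈ 0.86621)
v(b, M) = √(M² + b²)
√(l + v(21, 82)) = √(42613/49195 + √(82² + 21²)) = √(42613/49195 + √(6724 + 441)) = √(42613/49195 + √7165)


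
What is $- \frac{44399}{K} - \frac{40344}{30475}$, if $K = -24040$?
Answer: $\frac{76637953}{146523800} \approx 0.52304$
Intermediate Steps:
$- \frac{44399}{K} - \frac{40344}{30475} = - \frac{44399}{-24040} - \frac{40344}{30475} = \left(-44399\right) \left(- \frac{1}{24040}\right) - \frac{40344}{30475} = \frac{44399}{24040} - \frac{40344}{30475} = \frac{76637953}{146523800}$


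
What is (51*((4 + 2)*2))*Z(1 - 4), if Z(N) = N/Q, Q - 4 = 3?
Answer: -1836/7 ≈ -262.29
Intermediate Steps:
Q = 7 (Q = 4 + 3 = 7)
Z(N) = N/7
(51*((4 + 2)*2))*Z(1 - 4) = (51*((4 + 2)*2))*((1 - 4)/7) = (51*(6*2))*((1/7)*(-3)) = (51*12)*(-3/7) = 612*(-3/7) = -1836/7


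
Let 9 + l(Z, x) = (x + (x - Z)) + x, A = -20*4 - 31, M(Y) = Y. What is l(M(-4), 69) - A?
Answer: 313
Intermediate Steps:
A = -111 (A = -80 - 31 = -111)
l(Z, x) = -9 - Z + 3*x (l(Z, x) = -9 + ((x + (x - Z)) + x) = -9 + ((-Z + 2*x) + x) = -9 + (-Z + 3*x) = -9 - Z + 3*x)
l(M(-4), 69) - A = (-9 - 1*(-4) + 3*69) - 1*(-111) = (-9 + 4 + 207) + 111 = 202 + 111 = 313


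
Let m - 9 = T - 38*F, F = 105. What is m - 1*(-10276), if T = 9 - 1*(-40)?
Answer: 6344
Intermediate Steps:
T = 49 (T = 9 + 40 = 49)
m = -3932 (m = 9 + (49 - 38*105) = 9 + (49 - 3990) = 9 - 3941 = -3932)
m - 1*(-10276) = -3932 - 1*(-10276) = -3932 + 10276 = 6344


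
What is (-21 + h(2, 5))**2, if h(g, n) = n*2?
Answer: 121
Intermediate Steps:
h(g, n) = 2*n
(-21 + h(2, 5))**2 = (-21 + 2*5)**2 = (-21 + 10)**2 = (-11)**2 = 121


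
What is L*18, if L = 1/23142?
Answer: 3/3857 ≈ 0.00077781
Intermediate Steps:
L = 1/23142 ≈ 4.3212e-5
L*18 = (1/23142)*18 = 3/3857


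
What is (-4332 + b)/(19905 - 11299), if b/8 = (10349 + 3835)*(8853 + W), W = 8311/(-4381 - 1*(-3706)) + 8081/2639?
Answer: 99310216340434/851671275 ≈ 1.1661e+5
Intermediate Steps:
W = -16478054/1781325 (W = 8311/(-4381 + 3706) + 8081*(1/2639) = 8311/(-675) + 8081/2639 = 8311*(-1/675) + 8081/2639 = -8311/675 + 8081/2639 = -16478054/1781325 ≈ -9.2504)
b = 198621290091968/197925 (b = 8*((10349 + 3835)*(8853 - 16478054/1781325)) = 8*(14184*(15753592171/1781325)) = 8*(24827661261496/197925) = 198621290091968/197925 ≈ 1.0035e+9)
(-4332 + b)/(19905 - 11299) = (-4332 + 198621290091968/197925)/(19905 - 11299) = (198620432680868/197925)/8606 = (198620432680868/197925)*(1/8606) = 99310216340434/851671275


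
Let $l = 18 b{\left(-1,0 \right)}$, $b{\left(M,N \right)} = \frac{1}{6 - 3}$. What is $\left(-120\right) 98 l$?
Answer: $-70560$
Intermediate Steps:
$b{\left(M,N \right)} = \frac{1}{3}$
$l = 6$ ($l = 18 \cdot \frac{1}{3} = 6$)
$\left(-120\right) 98 l = \left(-120\right) 98 \cdot 6 = \left(-11760\right) 6 = -70560$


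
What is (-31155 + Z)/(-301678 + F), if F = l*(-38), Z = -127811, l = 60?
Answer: 79483/151979 ≈ 0.52299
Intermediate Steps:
F = -2280 (F = 60*(-38) = -2280)
(-31155 + Z)/(-301678 + F) = (-31155 - 127811)/(-301678 - 2280) = -158966/(-303958) = -158966*(-1/303958) = 79483/151979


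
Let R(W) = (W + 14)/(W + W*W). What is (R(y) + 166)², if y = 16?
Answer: 510353281/18496 ≈ 27593.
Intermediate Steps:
R(W) = (14 + W)/(W + W²)
(R(y) + 166)² = ((14 + 16)/(16*(1 + 16)) + 166)² = ((1/16)*30/17 + 166)² = ((1/16)*(1/17)*30 + 166)² = (15/136 + 166)² = (22591/136)² = 510353281/18496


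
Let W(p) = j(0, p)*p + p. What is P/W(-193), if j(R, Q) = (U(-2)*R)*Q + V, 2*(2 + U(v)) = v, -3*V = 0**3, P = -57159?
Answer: 57159/193 ≈ 296.16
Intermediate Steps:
V = 0 (V = -1/3*0**3 = -1/3*0 = 0)
U(v) = -2 + v/2
j(R, Q) = -3*Q*R (j(R, Q) = ((-2 + (1/2)*(-2))*R)*Q + 0 = ((-2 - 1)*R)*Q + 0 = (-3*R)*Q + 0 = -3*Q*R + 0 = -3*Q*R)
W(p) = p (W(p) = (-3*p*0)*p + p = 0*p + p = 0 + p = p)
P/W(-193) = -57159/(-193) = -57159*(-1/193) = 57159/193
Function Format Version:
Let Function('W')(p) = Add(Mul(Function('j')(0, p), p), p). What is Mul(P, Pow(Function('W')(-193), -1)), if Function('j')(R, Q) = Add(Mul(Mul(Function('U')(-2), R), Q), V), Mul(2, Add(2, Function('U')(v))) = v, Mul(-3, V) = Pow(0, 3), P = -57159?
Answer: Rational(57159, 193) ≈ 296.16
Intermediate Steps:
V = 0 (V = Mul(Rational(-1, 3), Pow(0, 3)) = Mul(Rational(-1, 3), 0) = 0)
Function('U')(v) = Add(-2, Mul(Rational(1, 2), v))
Function('j')(R, Q) = Mul(-3, Q, R) (Function('j')(R, Q) = Add(Mul(Mul(Add(-2, Mul(Rational(1, 2), -2)), R), Q), 0) = Add(Mul(Mul(Add(-2, -1), R), Q), 0) = Add(Mul(Mul(-3, R), Q), 0) = Add(Mul(-3, Q, R), 0) = Mul(-3, Q, R))
Function('W')(p) = p (Function('W')(p) = Add(Mul(Mul(-3, p, 0), p), p) = Add(Mul(0, p), p) = Add(0, p) = p)
Mul(P, Pow(Function('W')(-193), -1)) = Mul(-57159, Pow(-193, -1)) = Mul(-57159, Rational(-1, 193)) = Rational(57159, 193)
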